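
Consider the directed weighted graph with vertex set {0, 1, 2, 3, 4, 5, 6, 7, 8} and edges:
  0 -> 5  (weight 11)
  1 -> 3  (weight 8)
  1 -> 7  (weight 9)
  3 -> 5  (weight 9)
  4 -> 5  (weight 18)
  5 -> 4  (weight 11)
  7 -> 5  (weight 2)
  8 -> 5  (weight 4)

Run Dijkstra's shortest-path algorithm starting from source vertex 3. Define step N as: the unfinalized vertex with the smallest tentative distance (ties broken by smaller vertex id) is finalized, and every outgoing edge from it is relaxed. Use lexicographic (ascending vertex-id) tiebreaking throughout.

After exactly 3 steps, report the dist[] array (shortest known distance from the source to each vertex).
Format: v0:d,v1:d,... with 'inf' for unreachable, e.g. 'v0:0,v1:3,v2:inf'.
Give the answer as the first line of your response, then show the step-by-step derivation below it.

v0:inf,v1:inf,v2:inf,v3:0,v4:20,v5:9,v6:inf,v7:inf,v8:inf

step 1: dist = v0:inf,v1:inf,v2:inf,v3:0,v4:inf,v5:9,v6:inf,v7:inf,v8:inf
step 2: dist = v0:inf,v1:inf,v2:inf,v3:0,v4:20,v5:9,v6:inf,v7:inf,v8:inf
step 3: dist = v0:inf,v1:inf,v2:inf,v3:0,v4:20,v5:9,v6:inf,v7:inf,v8:inf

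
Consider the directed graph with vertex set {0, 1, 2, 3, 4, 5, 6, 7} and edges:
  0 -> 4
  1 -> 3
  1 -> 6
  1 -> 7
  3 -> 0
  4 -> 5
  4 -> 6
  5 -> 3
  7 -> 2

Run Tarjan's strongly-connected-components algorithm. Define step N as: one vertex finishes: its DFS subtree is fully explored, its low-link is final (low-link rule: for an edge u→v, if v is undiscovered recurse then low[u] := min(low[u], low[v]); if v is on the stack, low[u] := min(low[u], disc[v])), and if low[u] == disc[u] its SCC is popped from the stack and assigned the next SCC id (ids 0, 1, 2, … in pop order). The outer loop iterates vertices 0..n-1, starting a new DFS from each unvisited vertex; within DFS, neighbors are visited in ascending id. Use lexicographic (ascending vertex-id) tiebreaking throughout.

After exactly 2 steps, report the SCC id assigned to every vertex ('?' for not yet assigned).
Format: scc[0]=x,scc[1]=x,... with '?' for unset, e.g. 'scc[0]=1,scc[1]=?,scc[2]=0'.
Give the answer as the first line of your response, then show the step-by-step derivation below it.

scc[0]=?,scc[1]=?,scc[2]=?,scc[3]=?,scc[4]=?,scc[5]=?,scc[6]=?,scc[7]=?

step 1: low=(low[0]=0,low[1]=?,low[2]=?,low[3]=0,low[4]=1,low[5]=2,low[6]=?,low[7]=?); scc=(scc[0]=?,scc[1]=?,scc[2]=?,scc[3]=?,scc[4]=?,scc[5]=?,scc[6]=?,scc[7]=?)
step 2: low=(low[0]=0,low[1]=?,low[2]=?,low[3]=0,low[4]=1,low[5]=0,low[6]=?,low[7]=?); scc=(scc[0]=?,scc[1]=?,scc[2]=?,scc[3]=?,scc[4]=?,scc[5]=?,scc[6]=?,scc[7]=?)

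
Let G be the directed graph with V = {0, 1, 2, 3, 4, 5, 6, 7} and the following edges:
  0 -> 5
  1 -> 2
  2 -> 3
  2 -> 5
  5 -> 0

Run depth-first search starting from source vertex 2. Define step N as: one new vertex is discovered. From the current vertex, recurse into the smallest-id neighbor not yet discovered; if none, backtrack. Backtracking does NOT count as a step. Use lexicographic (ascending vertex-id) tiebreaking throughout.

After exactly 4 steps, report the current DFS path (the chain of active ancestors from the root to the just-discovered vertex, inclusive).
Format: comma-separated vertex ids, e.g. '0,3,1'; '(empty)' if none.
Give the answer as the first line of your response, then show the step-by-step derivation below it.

2,5,0

step 1: discover 2; path=2; order=2
step 2: discover 3; path=2>3; order=2,3
step 3: discover 5; path=2>5; order=2,3,5
step 4: discover 0; path=2>5>0; order=2,3,5,0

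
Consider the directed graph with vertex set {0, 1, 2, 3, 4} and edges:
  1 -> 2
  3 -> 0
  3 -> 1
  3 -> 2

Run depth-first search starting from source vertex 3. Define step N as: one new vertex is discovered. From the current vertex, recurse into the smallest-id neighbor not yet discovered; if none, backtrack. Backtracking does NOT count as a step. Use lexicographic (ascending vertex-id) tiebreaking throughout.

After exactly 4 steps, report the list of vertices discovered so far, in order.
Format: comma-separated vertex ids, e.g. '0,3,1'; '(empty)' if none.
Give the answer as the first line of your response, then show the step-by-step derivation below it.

3,0,1,2

step 1: discover 3; path=3; order=3
step 2: discover 0; path=3>0; order=3,0
step 3: discover 1; path=3>1; order=3,0,1
step 4: discover 2; path=3>1>2; order=3,0,1,2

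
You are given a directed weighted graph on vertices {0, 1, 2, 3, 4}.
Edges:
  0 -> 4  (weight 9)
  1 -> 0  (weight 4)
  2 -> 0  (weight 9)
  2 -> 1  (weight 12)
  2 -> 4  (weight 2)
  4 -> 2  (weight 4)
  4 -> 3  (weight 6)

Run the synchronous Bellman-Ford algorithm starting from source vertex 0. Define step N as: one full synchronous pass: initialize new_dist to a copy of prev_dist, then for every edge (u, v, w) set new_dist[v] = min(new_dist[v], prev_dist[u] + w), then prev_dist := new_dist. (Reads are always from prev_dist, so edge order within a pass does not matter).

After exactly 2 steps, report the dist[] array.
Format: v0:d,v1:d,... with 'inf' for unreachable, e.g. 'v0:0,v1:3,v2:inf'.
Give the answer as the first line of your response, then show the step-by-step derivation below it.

v0:0,v1:inf,v2:13,v3:15,v4:9

step 1: dist = v0:0,v1:inf,v2:inf,v3:inf,v4:9
step 2: dist = v0:0,v1:inf,v2:13,v3:15,v4:9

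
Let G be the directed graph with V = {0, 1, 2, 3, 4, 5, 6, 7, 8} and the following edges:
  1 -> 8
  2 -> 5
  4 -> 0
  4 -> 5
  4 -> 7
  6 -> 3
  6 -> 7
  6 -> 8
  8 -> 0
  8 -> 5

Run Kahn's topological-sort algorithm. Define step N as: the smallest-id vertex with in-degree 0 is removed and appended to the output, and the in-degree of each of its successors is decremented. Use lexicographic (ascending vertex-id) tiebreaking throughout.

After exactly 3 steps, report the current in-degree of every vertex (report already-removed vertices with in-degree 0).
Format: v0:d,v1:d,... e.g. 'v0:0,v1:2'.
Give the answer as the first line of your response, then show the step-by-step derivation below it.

v0:1,v1:0,v2:0,v3:1,v4:0,v5:1,v6:0,v7:1,v8:1

step 1: output 1; order=[1]; indeg=(2,0,0,1,0,3,0,2,1)
step 2: output 2; order=[1,2]; indeg=(2,0,0,1,0,2,0,2,1)
step 3: output 4; order=[1,2,4]; indeg=(1,0,0,1,0,1,0,1,1)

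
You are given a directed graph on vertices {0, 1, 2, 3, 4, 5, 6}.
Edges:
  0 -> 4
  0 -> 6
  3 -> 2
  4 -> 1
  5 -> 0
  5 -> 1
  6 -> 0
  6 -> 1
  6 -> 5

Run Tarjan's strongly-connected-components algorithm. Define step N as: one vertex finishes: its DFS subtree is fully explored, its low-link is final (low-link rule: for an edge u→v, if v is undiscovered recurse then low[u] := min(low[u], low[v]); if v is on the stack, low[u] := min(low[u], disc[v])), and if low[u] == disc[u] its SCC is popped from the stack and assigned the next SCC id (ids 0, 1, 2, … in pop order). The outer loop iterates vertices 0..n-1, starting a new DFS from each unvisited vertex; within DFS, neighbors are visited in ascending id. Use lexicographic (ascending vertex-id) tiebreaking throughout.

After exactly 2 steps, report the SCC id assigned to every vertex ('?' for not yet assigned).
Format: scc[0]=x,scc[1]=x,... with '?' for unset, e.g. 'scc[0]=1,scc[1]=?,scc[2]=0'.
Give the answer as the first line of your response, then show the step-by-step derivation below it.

scc[0]=?,scc[1]=0,scc[2]=?,scc[3]=?,scc[4]=1,scc[5]=?,scc[6]=?

step 1: low=(low[0]=0,low[1]=2,low[2]=?,low[3]=?,low[4]=1,low[5]=?,low[6]=?); scc=(scc[0]=?,scc[1]=0,scc[2]=?,scc[3]=?,scc[4]=?,scc[5]=?,scc[6]=?)
step 2: low=(low[0]=0,low[1]=2,low[2]=?,low[3]=?,low[4]=1,low[5]=?,low[6]=?); scc=(scc[0]=?,scc[1]=0,scc[2]=?,scc[3]=?,scc[4]=1,scc[5]=?,scc[6]=?)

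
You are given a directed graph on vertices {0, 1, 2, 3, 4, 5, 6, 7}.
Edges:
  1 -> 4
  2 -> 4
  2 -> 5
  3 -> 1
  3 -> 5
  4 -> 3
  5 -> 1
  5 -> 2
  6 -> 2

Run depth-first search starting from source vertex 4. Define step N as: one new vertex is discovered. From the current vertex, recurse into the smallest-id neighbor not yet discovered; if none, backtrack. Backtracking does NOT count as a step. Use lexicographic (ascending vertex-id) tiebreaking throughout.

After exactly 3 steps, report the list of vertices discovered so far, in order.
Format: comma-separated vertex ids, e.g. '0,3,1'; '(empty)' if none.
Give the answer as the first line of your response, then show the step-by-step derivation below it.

4,3,1

step 1: discover 4; path=4; order=4
step 2: discover 3; path=4>3; order=4,3
step 3: discover 1; path=4>3>1; order=4,3,1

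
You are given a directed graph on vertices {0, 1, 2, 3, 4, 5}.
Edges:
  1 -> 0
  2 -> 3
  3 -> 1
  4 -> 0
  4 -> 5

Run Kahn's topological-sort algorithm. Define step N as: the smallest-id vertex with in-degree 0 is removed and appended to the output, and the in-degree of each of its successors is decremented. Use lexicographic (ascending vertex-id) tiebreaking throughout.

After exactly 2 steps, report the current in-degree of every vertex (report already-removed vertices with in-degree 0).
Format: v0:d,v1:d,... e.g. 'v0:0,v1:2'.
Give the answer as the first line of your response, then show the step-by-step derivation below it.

v0:2,v1:0,v2:0,v3:0,v4:0,v5:1

step 1: output 2; order=[2]; indeg=(2,1,0,0,0,1)
step 2: output 3; order=[2,3]; indeg=(2,0,0,0,0,1)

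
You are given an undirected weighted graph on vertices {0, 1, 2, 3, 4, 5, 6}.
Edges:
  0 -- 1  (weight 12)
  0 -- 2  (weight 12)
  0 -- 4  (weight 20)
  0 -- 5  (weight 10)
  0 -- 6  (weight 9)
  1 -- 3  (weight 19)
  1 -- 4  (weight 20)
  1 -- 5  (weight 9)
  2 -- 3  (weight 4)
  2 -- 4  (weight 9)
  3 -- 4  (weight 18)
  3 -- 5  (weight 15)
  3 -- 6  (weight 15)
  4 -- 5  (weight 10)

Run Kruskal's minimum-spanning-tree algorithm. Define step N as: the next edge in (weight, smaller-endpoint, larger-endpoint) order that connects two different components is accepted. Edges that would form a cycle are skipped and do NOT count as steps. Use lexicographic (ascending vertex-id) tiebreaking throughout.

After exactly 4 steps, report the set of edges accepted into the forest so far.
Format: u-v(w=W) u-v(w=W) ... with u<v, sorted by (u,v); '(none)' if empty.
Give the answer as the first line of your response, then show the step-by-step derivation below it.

0-6(w=9) 1-5(w=9) 2-3(w=4) 2-4(w=9)

step 1: add edge 2-3 (w=4); MST = {2-3(w=4)}
step 2: add edge 0-6 (w=9); MST = {0-6(w=9) 2-3(w=4)}
step 3: add edge 1-5 (w=9); MST = {0-6(w=9) 1-5(w=9) 2-3(w=4)}
step 4: add edge 2-4 (w=9); MST = {0-6(w=9) 1-5(w=9) 2-3(w=4) 2-4(w=9)}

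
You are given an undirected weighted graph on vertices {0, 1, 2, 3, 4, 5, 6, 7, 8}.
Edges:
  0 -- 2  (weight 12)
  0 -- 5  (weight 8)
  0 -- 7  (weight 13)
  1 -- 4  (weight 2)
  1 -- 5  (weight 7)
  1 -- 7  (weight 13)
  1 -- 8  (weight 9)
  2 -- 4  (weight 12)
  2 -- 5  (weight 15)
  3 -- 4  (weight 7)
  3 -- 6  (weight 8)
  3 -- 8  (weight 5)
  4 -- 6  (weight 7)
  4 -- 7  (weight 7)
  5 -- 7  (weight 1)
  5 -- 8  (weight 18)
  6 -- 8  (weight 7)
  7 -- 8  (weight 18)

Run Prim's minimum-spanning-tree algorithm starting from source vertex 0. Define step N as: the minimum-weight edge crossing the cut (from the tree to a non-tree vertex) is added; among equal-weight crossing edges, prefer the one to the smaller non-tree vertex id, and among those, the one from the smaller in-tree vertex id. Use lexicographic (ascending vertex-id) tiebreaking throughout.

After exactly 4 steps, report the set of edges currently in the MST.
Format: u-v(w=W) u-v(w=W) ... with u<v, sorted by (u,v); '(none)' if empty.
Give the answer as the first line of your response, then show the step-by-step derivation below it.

0-5(w=8) 1-4(w=2) 1-5(w=7) 5-7(w=1)

step 1: add edge 0-5 (w=8); MST = {0-5(w=8)}
step 2: add edge 5-7 (w=1); MST = {0-5(w=8) 5-7(w=1)}
step 3: add edge 1-5 (w=7); MST = {0-5(w=8) 1-5(w=7) 5-7(w=1)}
step 4: add edge 1-4 (w=2); MST = {0-5(w=8) 1-4(w=2) 1-5(w=7) 5-7(w=1)}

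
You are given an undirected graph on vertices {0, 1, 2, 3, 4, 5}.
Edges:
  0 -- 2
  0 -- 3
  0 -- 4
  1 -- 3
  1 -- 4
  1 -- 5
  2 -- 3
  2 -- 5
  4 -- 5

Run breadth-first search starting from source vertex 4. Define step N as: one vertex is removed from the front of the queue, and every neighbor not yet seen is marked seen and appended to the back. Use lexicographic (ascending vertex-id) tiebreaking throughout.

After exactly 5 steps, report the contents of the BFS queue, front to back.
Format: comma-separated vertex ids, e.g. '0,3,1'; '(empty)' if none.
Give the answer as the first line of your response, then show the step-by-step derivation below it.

3

step 1: dequeue 4; queue=[0,1,5]; order=4
step 2: dequeue 0; queue=[1,5,2,3]; order=4,0
step 3: dequeue 1; queue=[5,2,3]; order=4,0,1
step 4: dequeue 5; queue=[2,3]; order=4,0,1,5
step 5: dequeue 2; queue=[3]; order=4,0,1,5,2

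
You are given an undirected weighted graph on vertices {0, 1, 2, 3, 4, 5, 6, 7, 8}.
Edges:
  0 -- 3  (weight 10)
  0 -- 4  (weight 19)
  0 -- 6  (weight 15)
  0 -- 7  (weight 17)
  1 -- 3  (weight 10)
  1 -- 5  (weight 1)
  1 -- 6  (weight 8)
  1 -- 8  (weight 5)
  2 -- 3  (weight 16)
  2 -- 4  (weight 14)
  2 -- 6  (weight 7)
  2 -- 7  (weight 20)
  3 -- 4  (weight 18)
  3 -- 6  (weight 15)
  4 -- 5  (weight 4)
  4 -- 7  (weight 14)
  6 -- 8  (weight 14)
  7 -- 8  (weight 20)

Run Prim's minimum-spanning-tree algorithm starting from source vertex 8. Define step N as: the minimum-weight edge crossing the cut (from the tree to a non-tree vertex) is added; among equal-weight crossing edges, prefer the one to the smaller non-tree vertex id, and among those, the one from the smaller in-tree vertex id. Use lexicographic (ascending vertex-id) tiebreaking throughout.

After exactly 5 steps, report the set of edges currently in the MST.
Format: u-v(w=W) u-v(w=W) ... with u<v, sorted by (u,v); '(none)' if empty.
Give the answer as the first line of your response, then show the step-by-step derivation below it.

1-5(w=1) 1-6(w=8) 1-8(w=5) 2-6(w=7) 4-5(w=4)

step 1: add edge 1-8 (w=5); MST = {1-8(w=5)}
step 2: add edge 1-5 (w=1); MST = {1-5(w=1) 1-8(w=5)}
step 3: add edge 4-5 (w=4); MST = {1-5(w=1) 1-8(w=5) 4-5(w=4)}
step 4: add edge 1-6 (w=8); MST = {1-5(w=1) 1-6(w=8) 1-8(w=5) 4-5(w=4)}
step 5: add edge 2-6 (w=7); MST = {1-5(w=1) 1-6(w=8) 1-8(w=5) 2-6(w=7) 4-5(w=4)}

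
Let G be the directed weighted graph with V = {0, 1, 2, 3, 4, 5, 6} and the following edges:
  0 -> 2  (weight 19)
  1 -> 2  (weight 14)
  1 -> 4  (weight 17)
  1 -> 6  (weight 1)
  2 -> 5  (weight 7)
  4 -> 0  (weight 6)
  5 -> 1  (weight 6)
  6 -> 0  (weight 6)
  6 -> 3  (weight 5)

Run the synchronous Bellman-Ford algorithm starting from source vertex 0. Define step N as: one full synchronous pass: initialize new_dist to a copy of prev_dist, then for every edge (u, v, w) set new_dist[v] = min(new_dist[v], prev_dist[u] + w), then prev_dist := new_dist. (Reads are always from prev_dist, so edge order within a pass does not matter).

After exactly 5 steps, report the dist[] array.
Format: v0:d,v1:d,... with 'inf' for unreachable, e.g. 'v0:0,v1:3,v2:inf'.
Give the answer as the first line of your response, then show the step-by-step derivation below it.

v0:0,v1:32,v2:19,v3:38,v4:49,v5:26,v6:33

step 1: dist = v0:0,v1:inf,v2:19,v3:inf,v4:inf,v5:inf,v6:inf
step 2: dist = v0:0,v1:inf,v2:19,v3:inf,v4:inf,v5:26,v6:inf
step 3: dist = v0:0,v1:32,v2:19,v3:inf,v4:inf,v5:26,v6:inf
step 4: dist = v0:0,v1:32,v2:19,v3:inf,v4:49,v5:26,v6:33
step 5: dist = v0:0,v1:32,v2:19,v3:38,v4:49,v5:26,v6:33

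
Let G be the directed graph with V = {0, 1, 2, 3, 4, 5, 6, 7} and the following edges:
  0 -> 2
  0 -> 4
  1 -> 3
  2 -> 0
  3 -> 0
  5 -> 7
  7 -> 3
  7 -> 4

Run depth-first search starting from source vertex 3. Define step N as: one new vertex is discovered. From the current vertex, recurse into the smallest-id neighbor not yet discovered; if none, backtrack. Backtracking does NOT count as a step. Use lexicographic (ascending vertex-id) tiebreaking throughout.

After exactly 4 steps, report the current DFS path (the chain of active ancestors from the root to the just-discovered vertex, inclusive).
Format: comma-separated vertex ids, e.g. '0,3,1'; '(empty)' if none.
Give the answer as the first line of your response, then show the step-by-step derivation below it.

3,0,4

step 1: discover 3; path=3; order=3
step 2: discover 0; path=3>0; order=3,0
step 3: discover 2; path=3>0>2; order=3,0,2
step 4: discover 4; path=3>0>4; order=3,0,2,4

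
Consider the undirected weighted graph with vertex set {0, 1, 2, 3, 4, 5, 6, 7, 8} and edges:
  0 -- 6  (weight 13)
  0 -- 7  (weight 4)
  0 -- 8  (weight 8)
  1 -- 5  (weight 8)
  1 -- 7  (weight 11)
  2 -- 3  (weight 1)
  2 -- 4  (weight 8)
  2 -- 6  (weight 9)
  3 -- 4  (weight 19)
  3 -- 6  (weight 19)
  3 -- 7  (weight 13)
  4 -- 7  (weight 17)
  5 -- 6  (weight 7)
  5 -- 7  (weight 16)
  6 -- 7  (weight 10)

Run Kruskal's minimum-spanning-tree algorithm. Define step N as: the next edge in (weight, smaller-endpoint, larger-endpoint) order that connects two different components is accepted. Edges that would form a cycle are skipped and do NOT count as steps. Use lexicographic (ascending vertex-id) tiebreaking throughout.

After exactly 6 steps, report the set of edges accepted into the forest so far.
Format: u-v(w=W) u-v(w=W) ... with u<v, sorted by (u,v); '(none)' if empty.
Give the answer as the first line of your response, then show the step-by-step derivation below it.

0-7(w=4) 0-8(w=8) 1-5(w=8) 2-3(w=1) 2-4(w=8) 5-6(w=7)

step 1: add edge 2-3 (w=1); MST = {2-3(w=1)}
step 2: add edge 0-7 (w=4); MST = {0-7(w=4) 2-3(w=1)}
step 3: add edge 5-6 (w=7); MST = {0-7(w=4) 2-3(w=1) 5-6(w=7)}
step 4: add edge 0-8 (w=8); MST = {0-7(w=4) 0-8(w=8) 2-3(w=1) 5-6(w=7)}
step 5: add edge 1-5 (w=8); MST = {0-7(w=4) 0-8(w=8) 1-5(w=8) 2-3(w=1) 5-6(w=7)}
step 6: add edge 2-4 (w=8); MST = {0-7(w=4) 0-8(w=8) 1-5(w=8) 2-3(w=1) 2-4(w=8) 5-6(w=7)}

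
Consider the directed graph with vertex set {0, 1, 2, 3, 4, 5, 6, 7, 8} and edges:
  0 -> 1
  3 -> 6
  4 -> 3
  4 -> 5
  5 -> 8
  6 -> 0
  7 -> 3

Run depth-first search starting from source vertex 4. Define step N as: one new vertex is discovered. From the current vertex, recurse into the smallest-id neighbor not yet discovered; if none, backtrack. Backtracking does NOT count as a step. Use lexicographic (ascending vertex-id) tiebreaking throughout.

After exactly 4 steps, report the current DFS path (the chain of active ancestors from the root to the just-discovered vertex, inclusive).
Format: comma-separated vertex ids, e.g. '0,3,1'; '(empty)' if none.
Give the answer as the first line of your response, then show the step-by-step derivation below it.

4,3,6,0

step 1: discover 4; path=4; order=4
step 2: discover 3; path=4>3; order=4,3
step 3: discover 6; path=4>3>6; order=4,3,6
step 4: discover 0; path=4>3>6>0; order=4,3,6,0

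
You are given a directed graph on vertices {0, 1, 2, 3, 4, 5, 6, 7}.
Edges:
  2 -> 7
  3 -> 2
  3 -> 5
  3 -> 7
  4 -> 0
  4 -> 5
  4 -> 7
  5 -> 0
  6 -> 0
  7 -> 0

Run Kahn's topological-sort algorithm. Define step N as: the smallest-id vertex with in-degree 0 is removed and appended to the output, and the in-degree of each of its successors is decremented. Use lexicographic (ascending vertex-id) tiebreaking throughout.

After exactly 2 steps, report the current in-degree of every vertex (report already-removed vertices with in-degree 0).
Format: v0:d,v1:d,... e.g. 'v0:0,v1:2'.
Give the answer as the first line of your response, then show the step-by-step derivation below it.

v0:4,v1:0,v2:0,v3:0,v4:0,v5:1,v6:0,v7:2

step 1: output 1; order=[1]; indeg=(4,0,1,0,0,2,0,3)
step 2: output 3; order=[1,3]; indeg=(4,0,0,0,0,1,0,2)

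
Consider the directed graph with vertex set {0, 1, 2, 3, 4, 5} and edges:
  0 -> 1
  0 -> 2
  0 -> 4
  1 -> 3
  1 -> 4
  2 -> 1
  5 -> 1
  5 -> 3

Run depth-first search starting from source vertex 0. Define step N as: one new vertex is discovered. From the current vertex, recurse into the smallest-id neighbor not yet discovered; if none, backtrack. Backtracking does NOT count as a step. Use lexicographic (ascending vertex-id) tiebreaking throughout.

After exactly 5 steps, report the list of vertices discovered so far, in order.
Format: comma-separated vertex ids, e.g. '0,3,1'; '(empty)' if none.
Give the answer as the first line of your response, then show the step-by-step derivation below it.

0,1,3,4,2

step 1: discover 0; path=0; order=0
step 2: discover 1; path=0>1; order=0,1
step 3: discover 3; path=0>1>3; order=0,1,3
step 4: discover 4; path=0>1>4; order=0,1,3,4
step 5: discover 2; path=0>2; order=0,1,3,4,2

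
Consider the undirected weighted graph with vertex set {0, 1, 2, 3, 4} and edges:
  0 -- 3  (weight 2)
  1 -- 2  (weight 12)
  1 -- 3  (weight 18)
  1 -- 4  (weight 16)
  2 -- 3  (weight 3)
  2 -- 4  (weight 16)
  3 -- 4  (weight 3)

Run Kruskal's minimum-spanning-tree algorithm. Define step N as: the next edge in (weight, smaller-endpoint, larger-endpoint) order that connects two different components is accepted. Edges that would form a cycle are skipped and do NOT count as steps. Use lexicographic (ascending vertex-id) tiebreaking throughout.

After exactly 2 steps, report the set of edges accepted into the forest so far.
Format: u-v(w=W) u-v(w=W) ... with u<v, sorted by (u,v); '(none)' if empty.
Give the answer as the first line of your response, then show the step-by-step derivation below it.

0-3(w=2) 2-3(w=3)

step 1: add edge 0-3 (w=2); MST = {0-3(w=2)}
step 2: add edge 2-3 (w=3); MST = {0-3(w=2) 2-3(w=3)}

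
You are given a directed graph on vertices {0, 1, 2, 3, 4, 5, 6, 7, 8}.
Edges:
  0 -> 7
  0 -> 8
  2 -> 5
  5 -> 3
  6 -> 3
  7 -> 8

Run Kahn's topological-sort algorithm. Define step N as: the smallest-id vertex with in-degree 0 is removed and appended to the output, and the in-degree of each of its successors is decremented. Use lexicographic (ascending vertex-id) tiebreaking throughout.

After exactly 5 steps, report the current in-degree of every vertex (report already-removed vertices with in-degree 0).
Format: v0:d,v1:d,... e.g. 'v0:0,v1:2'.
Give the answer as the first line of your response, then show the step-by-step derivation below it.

v0:0,v1:0,v2:0,v3:1,v4:0,v5:0,v6:0,v7:0,v8:1

step 1: output 0; order=[0]; indeg=(0,0,0,2,0,1,0,0,1)
step 2: output 1; order=[0,1]; indeg=(0,0,0,2,0,1,0,0,1)
step 3: output 2; order=[0,1,2]; indeg=(0,0,0,2,0,0,0,0,1)
step 4: output 4; order=[0,1,2,4]; indeg=(0,0,0,2,0,0,0,0,1)
step 5: output 5; order=[0,1,2,4,5]; indeg=(0,0,0,1,0,0,0,0,1)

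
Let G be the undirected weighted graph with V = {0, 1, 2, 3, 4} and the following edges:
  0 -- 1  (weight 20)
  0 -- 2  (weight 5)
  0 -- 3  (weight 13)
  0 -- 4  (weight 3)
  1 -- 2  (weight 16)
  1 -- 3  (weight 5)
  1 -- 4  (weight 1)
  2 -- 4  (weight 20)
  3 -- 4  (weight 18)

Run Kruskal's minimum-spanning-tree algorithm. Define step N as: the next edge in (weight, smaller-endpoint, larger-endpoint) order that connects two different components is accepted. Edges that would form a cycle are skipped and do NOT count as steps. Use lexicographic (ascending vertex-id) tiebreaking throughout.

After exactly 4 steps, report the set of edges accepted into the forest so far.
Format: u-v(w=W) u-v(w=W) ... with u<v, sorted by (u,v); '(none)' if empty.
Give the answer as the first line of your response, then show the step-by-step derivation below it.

0-2(w=5) 0-4(w=3) 1-3(w=5) 1-4(w=1)

step 1: add edge 1-4 (w=1); MST = {1-4(w=1)}
step 2: add edge 0-4 (w=3); MST = {0-4(w=3) 1-4(w=1)}
step 3: add edge 0-2 (w=5); MST = {0-2(w=5) 0-4(w=3) 1-4(w=1)}
step 4: add edge 1-3 (w=5); MST = {0-2(w=5) 0-4(w=3) 1-3(w=5) 1-4(w=1)}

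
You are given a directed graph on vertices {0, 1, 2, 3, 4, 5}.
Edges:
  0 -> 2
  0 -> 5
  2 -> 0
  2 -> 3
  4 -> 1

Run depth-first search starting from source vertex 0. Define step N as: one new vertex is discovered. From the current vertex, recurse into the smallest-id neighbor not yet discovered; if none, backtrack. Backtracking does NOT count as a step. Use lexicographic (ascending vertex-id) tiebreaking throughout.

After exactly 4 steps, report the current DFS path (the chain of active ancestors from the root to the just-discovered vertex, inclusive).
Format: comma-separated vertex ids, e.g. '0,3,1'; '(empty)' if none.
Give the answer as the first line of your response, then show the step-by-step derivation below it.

0,5

step 1: discover 0; path=0; order=0
step 2: discover 2; path=0>2; order=0,2
step 3: discover 3; path=0>2>3; order=0,2,3
step 4: discover 5; path=0>5; order=0,2,3,5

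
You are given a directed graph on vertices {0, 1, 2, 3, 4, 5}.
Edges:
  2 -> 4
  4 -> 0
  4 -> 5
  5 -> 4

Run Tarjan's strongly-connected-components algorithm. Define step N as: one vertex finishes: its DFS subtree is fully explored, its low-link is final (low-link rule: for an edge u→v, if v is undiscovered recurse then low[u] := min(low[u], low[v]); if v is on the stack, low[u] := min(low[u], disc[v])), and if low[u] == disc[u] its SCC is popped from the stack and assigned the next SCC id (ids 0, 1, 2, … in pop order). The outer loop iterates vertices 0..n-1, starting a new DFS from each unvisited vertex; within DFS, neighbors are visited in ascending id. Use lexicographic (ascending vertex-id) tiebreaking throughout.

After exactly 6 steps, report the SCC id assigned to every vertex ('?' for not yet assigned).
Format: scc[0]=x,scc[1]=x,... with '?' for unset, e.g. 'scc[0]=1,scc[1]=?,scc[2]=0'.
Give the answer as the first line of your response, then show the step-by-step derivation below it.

scc[0]=0,scc[1]=1,scc[2]=3,scc[3]=4,scc[4]=2,scc[5]=2

step 1: low=(low[0]=0,low[1]=?,low[2]=?,low[3]=?,low[4]=?,low[5]=?); scc=(scc[0]=0,scc[1]=?,scc[2]=?,scc[3]=?,scc[4]=?,scc[5]=?)
step 2: low=(low[0]=0,low[1]=1,low[2]=?,low[3]=?,low[4]=?,low[5]=?); scc=(scc[0]=0,scc[1]=1,scc[2]=?,scc[3]=?,scc[4]=?,scc[5]=?)
step 3: low=(low[0]=0,low[1]=1,low[2]=2,low[3]=?,low[4]=3,low[5]=3); scc=(scc[0]=0,scc[1]=1,scc[2]=?,scc[3]=?,scc[4]=?,scc[5]=?)
step 4: low=(low[0]=0,low[1]=1,low[2]=2,low[3]=?,low[4]=3,low[5]=3); scc=(scc[0]=0,scc[1]=1,scc[2]=?,scc[3]=?,scc[4]=2,scc[5]=2)
step 5: low=(low[0]=0,low[1]=1,low[2]=2,low[3]=?,low[4]=3,low[5]=3); scc=(scc[0]=0,scc[1]=1,scc[2]=3,scc[3]=?,scc[4]=2,scc[5]=2)
step 6: low=(low[0]=0,low[1]=1,low[2]=2,low[3]=5,low[4]=3,low[5]=3); scc=(scc[0]=0,scc[1]=1,scc[2]=3,scc[3]=4,scc[4]=2,scc[5]=2)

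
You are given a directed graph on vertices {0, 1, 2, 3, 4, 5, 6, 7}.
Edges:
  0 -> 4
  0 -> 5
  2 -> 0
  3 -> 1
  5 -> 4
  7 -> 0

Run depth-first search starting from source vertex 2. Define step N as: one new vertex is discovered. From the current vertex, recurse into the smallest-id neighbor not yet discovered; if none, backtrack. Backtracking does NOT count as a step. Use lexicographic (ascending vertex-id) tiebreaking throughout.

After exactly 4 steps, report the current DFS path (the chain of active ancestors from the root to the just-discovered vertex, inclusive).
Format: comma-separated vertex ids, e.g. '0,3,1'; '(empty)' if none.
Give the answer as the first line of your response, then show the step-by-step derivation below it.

2,0,5

step 1: discover 2; path=2; order=2
step 2: discover 0; path=2>0; order=2,0
step 3: discover 4; path=2>0>4; order=2,0,4
step 4: discover 5; path=2>0>5; order=2,0,4,5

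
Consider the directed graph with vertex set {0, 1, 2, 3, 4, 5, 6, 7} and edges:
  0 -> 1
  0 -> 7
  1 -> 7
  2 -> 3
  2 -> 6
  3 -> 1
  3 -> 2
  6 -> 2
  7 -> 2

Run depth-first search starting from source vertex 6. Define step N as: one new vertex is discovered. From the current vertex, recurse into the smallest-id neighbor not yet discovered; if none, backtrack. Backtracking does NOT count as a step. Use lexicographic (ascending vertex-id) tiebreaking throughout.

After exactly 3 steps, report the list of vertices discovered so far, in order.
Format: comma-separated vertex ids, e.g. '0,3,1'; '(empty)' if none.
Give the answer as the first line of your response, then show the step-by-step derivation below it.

6,2,3

step 1: discover 6; path=6; order=6
step 2: discover 2; path=6>2; order=6,2
step 3: discover 3; path=6>2>3; order=6,2,3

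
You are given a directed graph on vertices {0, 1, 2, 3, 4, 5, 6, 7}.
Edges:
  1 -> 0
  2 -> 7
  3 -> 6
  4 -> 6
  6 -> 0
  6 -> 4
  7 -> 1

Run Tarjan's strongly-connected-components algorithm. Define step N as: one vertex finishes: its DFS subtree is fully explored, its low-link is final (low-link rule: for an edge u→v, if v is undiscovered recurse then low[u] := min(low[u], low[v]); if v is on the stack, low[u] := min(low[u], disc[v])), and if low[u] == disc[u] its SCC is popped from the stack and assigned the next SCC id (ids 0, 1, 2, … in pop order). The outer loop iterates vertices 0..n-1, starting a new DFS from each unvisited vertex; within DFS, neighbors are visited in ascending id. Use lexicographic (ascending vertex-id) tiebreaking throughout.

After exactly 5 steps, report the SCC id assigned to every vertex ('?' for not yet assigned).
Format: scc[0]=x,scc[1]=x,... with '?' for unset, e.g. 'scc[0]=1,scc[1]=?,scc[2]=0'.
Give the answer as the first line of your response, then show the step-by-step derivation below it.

scc[0]=0,scc[1]=1,scc[2]=3,scc[3]=?,scc[4]=?,scc[5]=?,scc[6]=?,scc[7]=2

step 1: low=(low[0]=0,low[1]=?,low[2]=?,low[3]=?,low[4]=?,low[5]=?,low[6]=?,low[7]=?); scc=(scc[0]=0,scc[1]=?,scc[2]=?,scc[3]=?,scc[4]=?,scc[5]=?,scc[6]=?,scc[7]=?)
step 2: low=(low[0]=0,low[1]=1,low[2]=?,low[3]=?,low[4]=?,low[5]=?,low[6]=?,low[7]=?); scc=(scc[0]=0,scc[1]=1,scc[2]=?,scc[3]=?,scc[4]=?,scc[5]=?,scc[6]=?,scc[7]=?)
step 3: low=(low[0]=0,low[1]=1,low[2]=2,low[3]=?,low[4]=?,low[5]=?,low[6]=?,low[7]=3); scc=(scc[0]=0,scc[1]=1,scc[2]=?,scc[3]=?,scc[4]=?,scc[5]=?,scc[6]=?,scc[7]=2)
step 4: low=(low[0]=0,low[1]=1,low[2]=2,low[3]=?,low[4]=?,low[5]=?,low[6]=?,low[7]=3); scc=(scc[0]=0,scc[1]=1,scc[2]=3,scc[3]=?,scc[4]=?,scc[5]=?,scc[6]=?,scc[7]=2)
step 5: low=(low[0]=0,low[1]=1,low[2]=2,low[3]=4,low[4]=5,low[5]=?,low[6]=5,low[7]=3); scc=(scc[0]=0,scc[1]=1,scc[2]=3,scc[3]=?,scc[4]=?,scc[5]=?,scc[6]=?,scc[7]=2)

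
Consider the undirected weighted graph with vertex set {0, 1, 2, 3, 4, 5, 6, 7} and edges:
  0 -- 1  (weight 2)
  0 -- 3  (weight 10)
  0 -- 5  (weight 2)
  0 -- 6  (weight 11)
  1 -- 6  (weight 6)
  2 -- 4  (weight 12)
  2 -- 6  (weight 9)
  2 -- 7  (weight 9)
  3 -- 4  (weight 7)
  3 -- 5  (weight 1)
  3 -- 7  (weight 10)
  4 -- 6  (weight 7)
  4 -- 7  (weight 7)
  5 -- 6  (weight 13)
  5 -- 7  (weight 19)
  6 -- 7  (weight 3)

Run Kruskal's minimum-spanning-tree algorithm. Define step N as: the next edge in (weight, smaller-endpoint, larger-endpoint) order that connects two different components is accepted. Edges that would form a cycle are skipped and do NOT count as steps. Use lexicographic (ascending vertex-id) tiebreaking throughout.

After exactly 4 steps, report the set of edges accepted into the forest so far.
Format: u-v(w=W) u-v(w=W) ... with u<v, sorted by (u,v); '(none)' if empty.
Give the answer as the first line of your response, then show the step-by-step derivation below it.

0-1(w=2) 0-5(w=2) 3-5(w=1) 6-7(w=3)

step 1: add edge 3-5 (w=1); MST = {3-5(w=1)}
step 2: add edge 0-1 (w=2); MST = {0-1(w=2) 3-5(w=1)}
step 3: add edge 0-5 (w=2); MST = {0-1(w=2) 0-5(w=2) 3-5(w=1)}
step 4: add edge 6-7 (w=3); MST = {0-1(w=2) 0-5(w=2) 3-5(w=1) 6-7(w=3)}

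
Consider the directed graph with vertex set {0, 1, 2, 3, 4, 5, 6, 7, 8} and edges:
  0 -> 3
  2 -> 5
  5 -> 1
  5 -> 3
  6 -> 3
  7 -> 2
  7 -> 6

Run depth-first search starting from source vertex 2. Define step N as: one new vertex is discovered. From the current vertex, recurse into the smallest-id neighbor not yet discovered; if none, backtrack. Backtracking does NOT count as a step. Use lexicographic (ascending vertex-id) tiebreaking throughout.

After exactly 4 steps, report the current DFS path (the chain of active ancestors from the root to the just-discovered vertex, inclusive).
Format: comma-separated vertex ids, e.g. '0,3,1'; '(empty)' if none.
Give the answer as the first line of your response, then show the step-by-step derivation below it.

2,5,3

step 1: discover 2; path=2; order=2
step 2: discover 5; path=2>5; order=2,5
step 3: discover 1; path=2>5>1; order=2,5,1
step 4: discover 3; path=2>5>3; order=2,5,1,3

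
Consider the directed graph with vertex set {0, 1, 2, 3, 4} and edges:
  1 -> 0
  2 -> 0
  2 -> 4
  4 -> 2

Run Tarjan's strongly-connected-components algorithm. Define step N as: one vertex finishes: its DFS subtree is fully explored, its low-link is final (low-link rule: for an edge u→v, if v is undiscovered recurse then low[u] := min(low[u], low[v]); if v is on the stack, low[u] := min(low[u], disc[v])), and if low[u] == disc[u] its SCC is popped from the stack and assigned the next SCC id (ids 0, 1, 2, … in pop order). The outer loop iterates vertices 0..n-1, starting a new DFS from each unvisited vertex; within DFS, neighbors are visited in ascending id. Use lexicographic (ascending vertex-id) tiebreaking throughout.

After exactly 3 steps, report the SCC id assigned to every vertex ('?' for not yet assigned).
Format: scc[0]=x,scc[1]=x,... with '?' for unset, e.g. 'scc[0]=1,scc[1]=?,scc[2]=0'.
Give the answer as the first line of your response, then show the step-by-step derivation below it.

scc[0]=0,scc[1]=1,scc[2]=?,scc[3]=?,scc[4]=?

step 1: low=(low[0]=0,low[1]=?,low[2]=?,low[3]=?,low[4]=?); scc=(scc[0]=0,scc[1]=?,scc[2]=?,scc[3]=?,scc[4]=?)
step 2: low=(low[0]=0,low[1]=1,low[2]=?,low[3]=?,low[4]=?); scc=(scc[0]=0,scc[1]=1,scc[2]=?,scc[3]=?,scc[4]=?)
step 3: low=(low[0]=0,low[1]=1,low[2]=2,low[3]=?,low[4]=2); scc=(scc[0]=0,scc[1]=1,scc[2]=?,scc[3]=?,scc[4]=?)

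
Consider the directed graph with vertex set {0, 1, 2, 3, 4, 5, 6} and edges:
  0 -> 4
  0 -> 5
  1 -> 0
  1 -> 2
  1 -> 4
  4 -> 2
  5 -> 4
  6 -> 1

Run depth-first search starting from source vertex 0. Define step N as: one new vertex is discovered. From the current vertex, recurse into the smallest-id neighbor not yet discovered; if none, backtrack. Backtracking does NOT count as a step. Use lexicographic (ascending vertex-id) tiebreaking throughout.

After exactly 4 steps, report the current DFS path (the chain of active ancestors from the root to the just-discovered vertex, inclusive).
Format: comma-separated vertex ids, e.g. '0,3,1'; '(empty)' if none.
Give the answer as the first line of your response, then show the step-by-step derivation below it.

0,5

step 1: discover 0; path=0; order=0
step 2: discover 4; path=0>4; order=0,4
step 3: discover 2; path=0>4>2; order=0,4,2
step 4: discover 5; path=0>5; order=0,4,2,5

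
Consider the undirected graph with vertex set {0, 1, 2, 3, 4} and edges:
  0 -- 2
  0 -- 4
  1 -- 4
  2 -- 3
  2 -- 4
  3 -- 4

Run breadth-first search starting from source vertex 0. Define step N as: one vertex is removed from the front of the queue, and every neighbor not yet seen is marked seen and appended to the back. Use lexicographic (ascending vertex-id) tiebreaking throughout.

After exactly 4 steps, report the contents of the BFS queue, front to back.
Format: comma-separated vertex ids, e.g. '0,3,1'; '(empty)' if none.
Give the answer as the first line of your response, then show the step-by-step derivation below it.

1

step 1: dequeue 0; queue=[2,4]; order=0
step 2: dequeue 2; queue=[4,3]; order=0,2
step 3: dequeue 4; queue=[3,1]; order=0,2,4
step 4: dequeue 3; queue=[1]; order=0,2,4,3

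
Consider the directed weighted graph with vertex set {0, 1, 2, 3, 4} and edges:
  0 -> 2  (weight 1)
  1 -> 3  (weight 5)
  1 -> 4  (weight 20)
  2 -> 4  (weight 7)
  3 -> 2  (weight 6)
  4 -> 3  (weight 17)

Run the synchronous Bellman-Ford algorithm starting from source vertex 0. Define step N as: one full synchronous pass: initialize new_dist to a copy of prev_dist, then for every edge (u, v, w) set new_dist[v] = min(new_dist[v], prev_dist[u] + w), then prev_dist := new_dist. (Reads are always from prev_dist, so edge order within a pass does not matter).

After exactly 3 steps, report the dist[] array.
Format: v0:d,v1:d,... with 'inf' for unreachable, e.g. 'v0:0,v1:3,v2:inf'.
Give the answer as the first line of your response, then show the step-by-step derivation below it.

v0:0,v1:inf,v2:1,v3:25,v4:8

step 1: dist = v0:0,v1:inf,v2:1,v3:inf,v4:inf
step 2: dist = v0:0,v1:inf,v2:1,v3:inf,v4:8
step 3: dist = v0:0,v1:inf,v2:1,v3:25,v4:8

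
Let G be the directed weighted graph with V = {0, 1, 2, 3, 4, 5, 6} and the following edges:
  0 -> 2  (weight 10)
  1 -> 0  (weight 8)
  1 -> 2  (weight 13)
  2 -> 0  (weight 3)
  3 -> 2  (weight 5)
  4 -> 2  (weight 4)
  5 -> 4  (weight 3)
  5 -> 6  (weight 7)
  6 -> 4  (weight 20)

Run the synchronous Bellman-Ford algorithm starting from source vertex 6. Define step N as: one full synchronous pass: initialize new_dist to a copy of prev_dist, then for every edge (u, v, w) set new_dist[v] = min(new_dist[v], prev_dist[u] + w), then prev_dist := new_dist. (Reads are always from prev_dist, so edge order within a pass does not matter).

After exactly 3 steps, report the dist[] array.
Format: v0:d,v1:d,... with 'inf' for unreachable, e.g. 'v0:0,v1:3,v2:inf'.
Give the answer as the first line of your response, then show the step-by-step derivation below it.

v0:27,v1:inf,v2:24,v3:inf,v4:20,v5:inf,v6:0

step 1: dist = v0:inf,v1:inf,v2:inf,v3:inf,v4:20,v5:inf,v6:0
step 2: dist = v0:inf,v1:inf,v2:24,v3:inf,v4:20,v5:inf,v6:0
step 3: dist = v0:27,v1:inf,v2:24,v3:inf,v4:20,v5:inf,v6:0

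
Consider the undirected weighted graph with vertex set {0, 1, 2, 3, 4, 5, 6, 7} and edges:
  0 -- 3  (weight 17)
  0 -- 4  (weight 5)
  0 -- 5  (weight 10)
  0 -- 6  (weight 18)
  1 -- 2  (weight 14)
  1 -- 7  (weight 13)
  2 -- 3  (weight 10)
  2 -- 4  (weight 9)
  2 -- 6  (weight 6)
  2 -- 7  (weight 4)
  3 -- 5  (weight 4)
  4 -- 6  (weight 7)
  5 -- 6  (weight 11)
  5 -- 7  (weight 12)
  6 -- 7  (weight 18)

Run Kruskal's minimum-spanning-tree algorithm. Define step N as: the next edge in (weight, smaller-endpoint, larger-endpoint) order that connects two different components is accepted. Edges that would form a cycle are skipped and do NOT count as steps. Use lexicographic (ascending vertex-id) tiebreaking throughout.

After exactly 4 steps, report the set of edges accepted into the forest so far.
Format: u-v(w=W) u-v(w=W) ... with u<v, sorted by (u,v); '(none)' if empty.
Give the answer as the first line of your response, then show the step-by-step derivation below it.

0-4(w=5) 2-6(w=6) 2-7(w=4) 3-5(w=4)

step 1: add edge 2-7 (w=4); MST = {2-7(w=4)}
step 2: add edge 3-5 (w=4); MST = {2-7(w=4) 3-5(w=4)}
step 3: add edge 0-4 (w=5); MST = {0-4(w=5) 2-7(w=4) 3-5(w=4)}
step 4: add edge 2-6 (w=6); MST = {0-4(w=5) 2-6(w=6) 2-7(w=4) 3-5(w=4)}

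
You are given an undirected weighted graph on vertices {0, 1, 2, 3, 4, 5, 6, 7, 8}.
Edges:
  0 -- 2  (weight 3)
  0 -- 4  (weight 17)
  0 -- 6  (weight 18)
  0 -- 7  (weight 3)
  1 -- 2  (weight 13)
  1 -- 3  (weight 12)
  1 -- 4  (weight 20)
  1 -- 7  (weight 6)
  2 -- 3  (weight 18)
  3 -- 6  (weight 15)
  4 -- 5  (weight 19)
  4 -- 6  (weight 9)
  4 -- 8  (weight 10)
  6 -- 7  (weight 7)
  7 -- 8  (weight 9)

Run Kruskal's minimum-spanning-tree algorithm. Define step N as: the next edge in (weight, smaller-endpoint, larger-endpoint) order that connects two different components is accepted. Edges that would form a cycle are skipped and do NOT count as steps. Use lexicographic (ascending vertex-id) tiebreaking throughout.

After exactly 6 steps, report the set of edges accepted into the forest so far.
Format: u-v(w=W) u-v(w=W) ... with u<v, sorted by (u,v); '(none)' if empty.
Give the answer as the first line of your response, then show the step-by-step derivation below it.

0-2(w=3) 0-7(w=3) 1-7(w=6) 4-6(w=9) 6-7(w=7) 7-8(w=9)

step 1: add edge 0-2 (w=3); MST = {0-2(w=3)}
step 2: add edge 0-7 (w=3); MST = {0-2(w=3) 0-7(w=3)}
step 3: add edge 1-7 (w=6); MST = {0-2(w=3) 0-7(w=3) 1-7(w=6)}
step 4: add edge 6-7 (w=7); MST = {0-2(w=3) 0-7(w=3) 1-7(w=6) 6-7(w=7)}
step 5: add edge 4-6 (w=9); MST = {0-2(w=3) 0-7(w=3) 1-7(w=6) 4-6(w=9) 6-7(w=7)}
step 6: add edge 7-8 (w=9); MST = {0-2(w=3) 0-7(w=3) 1-7(w=6) 4-6(w=9) 6-7(w=7) 7-8(w=9)}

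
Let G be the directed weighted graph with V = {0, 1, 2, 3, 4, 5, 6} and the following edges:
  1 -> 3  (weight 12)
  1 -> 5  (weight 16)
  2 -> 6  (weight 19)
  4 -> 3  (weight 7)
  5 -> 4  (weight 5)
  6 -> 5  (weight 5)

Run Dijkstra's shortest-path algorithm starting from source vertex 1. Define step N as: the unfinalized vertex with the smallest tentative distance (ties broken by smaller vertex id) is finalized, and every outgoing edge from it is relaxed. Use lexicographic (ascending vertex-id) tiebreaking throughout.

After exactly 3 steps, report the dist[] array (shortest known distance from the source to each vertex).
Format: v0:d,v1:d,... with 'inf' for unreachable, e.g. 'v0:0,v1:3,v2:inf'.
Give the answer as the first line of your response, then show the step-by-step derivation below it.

v0:inf,v1:0,v2:inf,v3:12,v4:21,v5:16,v6:inf

step 1: dist = v0:inf,v1:0,v2:inf,v3:12,v4:inf,v5:16,v6:inf
step 2: dist = v0:inf,v1:0,v2:inf,v3:12,v4:inf,v5:16,v6:inf
step 3: dist = v0:inf,v1:0,v2:inf,v3:12,v4:21,v5:16,v6:inf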